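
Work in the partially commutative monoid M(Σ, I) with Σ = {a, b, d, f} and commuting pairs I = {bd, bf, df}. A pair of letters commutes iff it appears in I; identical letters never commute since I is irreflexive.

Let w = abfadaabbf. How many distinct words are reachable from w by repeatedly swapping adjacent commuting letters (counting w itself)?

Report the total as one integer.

6

0(a) covers ∅
1(b) covers 0:a
2(f) covers 0:a
3(a) covers 1:b, 2:f
4(d) covers 3:a
5(a) covers 4:d
6(a) covers 5:a
7(b) covers 6:a
8(b) covers 7:b
9(f) covers 6:a
floor of heap: 0:a
completions by unplaced set U, small U first (add the entries for U minus each lowest piece of U):
  |U|=1: {8}:1  {9}:1
  |U|=2: {7,8}:1  {8,9}:2
  |U|=3: {7,8,9}:3
  |U|=4: {6,7,8,9}:3
  |U|=5: {5,6,7,8,9}:3
  |U|=6: {4,5,6,7,8,9}:3
  |U|=7: {3,4,5,6,7,8,9}:3
  |U|=8: {1,3,4,5,6,7,8,9}:3  {2,3,4,5,6,7,8,9}:3
  start at 0(a): 6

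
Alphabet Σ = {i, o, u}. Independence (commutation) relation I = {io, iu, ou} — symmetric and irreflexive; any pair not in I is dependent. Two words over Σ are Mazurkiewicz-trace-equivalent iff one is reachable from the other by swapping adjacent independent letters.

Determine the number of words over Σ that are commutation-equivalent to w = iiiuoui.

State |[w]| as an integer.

drop 0:i onto floor
drop 1:i onto {0:i}
drop 2:i onto {1:i}
drop 3:u onto floor
drop 4:o onto floor
drop 5:u onto {3:u}
drop 6:i onto {2:i}
ground layer = {0:i, 3:u, 4:o}
drop-orders for the pieces not yet dropped (sum over which currently-grounded one goes next):
  1 to go: {4} 1  {5} 1  {6} 1
  2 to go: {2,6} 1  {3,5} 1  {4,5} 2  {4,6} 2  {5,6} 2
  3 to go: {1,2,6} 1  {2,4,6} 3  {2,5,6} 3  {3,4,5} 3  {3,5,6} 3  {4,5,6} 6
  4 to go: {0,1,2,6} 1  {1,2,4,6} 4  {1,2,5,6} 4  {2,3,5,6} 6  {2,4,5,6} 12  {3,4,5,6} 12
  5 to go: {0,1,2,4,6} 5  {0,1,2,5,6} 5  {1,2,3,5,6} 10  {1,2,4,5,6} 20  {2,3,4,5,6} 30
  if 0:i drops first: 60 orders
  if 3:u drops first: 30 orders
  if 4:o drops first: 15 orders
heap linearizations: 105

105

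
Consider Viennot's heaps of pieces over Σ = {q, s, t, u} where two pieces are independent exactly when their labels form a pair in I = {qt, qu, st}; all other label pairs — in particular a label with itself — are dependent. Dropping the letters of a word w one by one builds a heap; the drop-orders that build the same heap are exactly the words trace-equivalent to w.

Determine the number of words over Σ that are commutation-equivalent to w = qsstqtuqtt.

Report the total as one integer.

#0=q has no predecessor
#1=s depends on [0:q]
#2=s depends on [1:s]
#3=t has no predecessor
#4=q depends on [2:s]
#5=t depends on [3:t]
#6=u depends on [2:s, 5:t]
#7=q depends on [4:q]
#8=t depends on [6:u]
#9=t depends on [8:t]
sources: [0:q, 3:t]
N(rest) = Σ N(rest − s) over sources s of rest; N(one piece) = 1:
  size 1 → [7]=1  [9]=1
  size 2 → [4,7]=1  [7,9]=2  [8,9]=1
  size 3 → [4,7,9]=3  [6,8,9]=1  [7,8,9]=3
  size 4 → [4,7,8,9]=6  [5,6,8,9]=1  [6,7,8,9]=4
  size 5 → [3,5,6,8,9]=1  [4,6,7,8,9]=10  [5,6,7,8,9]=5
  size 6 → [2,4,6,7,8,9]=10  [3,5,6,7,8,9]=6  [4,5,6,7,8,9]=15
  size 7 → [1,2,4,6,7,8,9]=10  [2,4,5,6,7,8,9]=25  [3,4,5,6,7,8,9]=21
  size 8 → [0,1,2,4,6,7,8,9]=10  [1,2,4,5,6,7,8,9]=35  [2,3,4,5,6,7,8,9]=46
  first=0(q) contributes 81
  first=3(t) contributes 45
|[w]| = 126

126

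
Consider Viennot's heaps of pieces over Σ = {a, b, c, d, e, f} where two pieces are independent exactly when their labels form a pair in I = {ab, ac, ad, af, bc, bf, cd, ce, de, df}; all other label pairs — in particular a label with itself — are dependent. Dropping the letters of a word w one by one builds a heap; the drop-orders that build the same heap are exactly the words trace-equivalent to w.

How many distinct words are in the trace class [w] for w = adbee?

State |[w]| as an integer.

0(a) covers ∅
1(d) covers ∅
2(b) covers 1:d
3(e) covers 0:a, 2:b
4(e) covers 3:e
floor of heap: 0:a, 1:d
completions by unplaced set U, small U first (add the entries for U minus each lowest piece of U):
  |U|=1: {4}:1
  |U|=2: {3,4}:1
  |U|=3: {0,3,4}:1  {2,3,4}:1
  start at 0(a): 1
  start at 1(d): 2
sum over floor = 3

3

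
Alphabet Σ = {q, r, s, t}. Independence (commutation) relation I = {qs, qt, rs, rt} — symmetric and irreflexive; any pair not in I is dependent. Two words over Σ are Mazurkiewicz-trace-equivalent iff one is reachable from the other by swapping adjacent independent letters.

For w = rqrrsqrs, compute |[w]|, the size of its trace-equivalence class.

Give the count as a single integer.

drop 0:r onto floor
drop 1:q onto {0:r}
drop 2:r onto {1:q}
drop 3:r onto {2:r}
drop 4:s onto floor
drop 5:q onto {3:r}
drop 6:r onto {5:q}
drop 7:s onto {4:s}
ground layer = {0:r, 4:s}
drop-orders for the pieces not yet dropped (sum over which currently-grounded one goes next):
  1 to go: {6} 1  {7} 1
  2 to go: {4,7} 1  {5,6} 1  {6,7} 2
  3 to go: {3,5,6} 1  {4,6,7} 3  {5,6,7} 3
  4 to go: {2,3,5,6} 1  {3,5,6,7} 4  {4,5,6,7} 6
  5 to go: {1,2,3,5,6} 1  {2,3,5,6,7} 5  {3,4,5,6,7} 10
  6 to go: {0,1,2,3,5,6} 1  {1,2,3,5,6,7} 6  {2,3,4,5,6,7} 15
  if 0:r drops first: 21 orders
  if 4:s drops first: 7 orders
heap linearizations: 28

28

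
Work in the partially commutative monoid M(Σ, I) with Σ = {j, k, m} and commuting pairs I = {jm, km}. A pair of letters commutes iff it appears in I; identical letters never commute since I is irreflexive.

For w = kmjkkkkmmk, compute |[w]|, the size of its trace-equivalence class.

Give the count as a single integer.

piece 0:k — minimal
piece 1:m — minimal
piece 2:j rests on {0:k}
piece 3:k rests on {2:j}
piece 4:k rests on {3:k}
piece 5:k rests on {4:k}
piece 6:k rests on {5:k}
piece 7:m rests on {1:m}
piece 8:m rests on {7:m}
piece 9:k rests on {6:k}
minimal pieces: {0:k, 1:m}
ways to finish when only these pieces remain (= sum over removing one remaining piece with nothing left below it):
  1 left: {8}→1  {9}→1
  2 left: {6,9}→1  {7,8}→1  {8,9}→2
  3 left: {1,7,8}→1  {5,6,9}→1  {6,8,9}→3  {7,8,9}→3
  4 left: {1,7,8,9}→4  {4,5,6,9}→1  {5,6,8,9}→4  {6,7,8,9}→6
  5 left: {1,6,7,8,9}→10  {3,4,5,6,9}→1  {4,5,6,8,9}→5  {5,6,7,8,9}→10
  6 left: {1,5,6,7,8,9}→20  {2,3,4,5,6,9}→1  {3,4,5,6,8,9}→6  {4,5,6,7,8,9}→15
  7 left: {0,2,3,4,5,6,9}→1  {1,4,5,6,7,8,9}→35  {2,3,4,5,6,8,9}→7  {3,4,5,6,7,8,9}→21
  8 left: {0,2,3,4,5,6,8,9}→8  {1,3,4,5,6,7,8,9}→56  {2,3,4,5,6,7,8,9}→28
  placing 0:k first → 84 extensions
  placing 1:m first → 36 extensions
total linear extensions = 120

120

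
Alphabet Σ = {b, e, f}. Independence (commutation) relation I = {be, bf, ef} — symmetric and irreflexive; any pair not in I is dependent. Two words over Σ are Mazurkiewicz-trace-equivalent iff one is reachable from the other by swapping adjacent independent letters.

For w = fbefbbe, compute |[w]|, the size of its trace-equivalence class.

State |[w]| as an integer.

#0=f has no predecessor
#1=b has no predecessor
#2=e has no predecessor
#3=f depends on [0:f]
#4=b depends on [1:b]
#5=b depends on [4:b]
#6=e depends on [2:e]
sources: [0:f, 1:b, 2:e]
N(rest) = Σ N(rest − s) over sources s of rest; N(one piece) = 1:
  size 1 → [3]=1  [5]=1  [6]=1
  size 2 → [0,3]=1  [2,6]=1  [3,5]=2  [3,6]=2  [4,5]=1  [5,6]=2
  size 3 → [0,3,5]=3  [0,3,6]=3  [1,4,5]=1  [2,3,6]=3  [2,5,6]=3  [3,4,5]=3  [3,5,6]=6  [4,5,6]=3
  size 4 → [0,2,3,6]=6  [0,3,4,5]=6  [0,3,5,6]=12  [1,3,4,5]=4  [1,4,5,6]=4  [2,3,5,6]=12  [2,4,5,6]=6  [3,4,5,6]=12
  size 5 → [0,1,3,4,5]=10  [0,2,3,5,6]=30  [0,3,4,5,6]=30  [1,2,4,5,6]=10  [1,3,4,5,6]=20  [2,3,4,5,6]=30
  first=0(f) contributes 60
  first=1(b) contributes 90
  first=2(e) contributes 60
|[w]| = 210

210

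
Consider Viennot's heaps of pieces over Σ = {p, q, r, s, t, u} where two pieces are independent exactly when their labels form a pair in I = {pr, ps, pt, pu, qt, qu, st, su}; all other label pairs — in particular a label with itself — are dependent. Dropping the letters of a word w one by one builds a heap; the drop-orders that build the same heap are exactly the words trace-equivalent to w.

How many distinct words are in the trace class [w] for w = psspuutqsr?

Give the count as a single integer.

504

#0=p has no predecessor
#1=s has no predecessor
#2=s depends on [1:s]
#3=p depends on [0:p]
#4=u has no predecessor
#5=u depends on [4:u]
#6=t depends on [5:u]
#7=q depends on [2:s, 3:p]
#8=s depends on [7:q]
#9=r depends on [6:t, 8:s]
sources: [0:p, 1:s, 4:u]
N(rest) = Σ N(rest − s) over sources s of rest; N(one piece) = 1:
  size 1 → [9]=1
  size 2 → [6,9]=1  [8,9]=1
  size 3 → [5,6,9]=1  [6,8,9]=2  [7,8,9]=1
  size 4 → [2,7,8,9]=1  [3,7,8,9]=1  [4,5,6,9]=1  [5,6,8,9]=3  [6,7,8,9]=3
  size 5 → [0,3,7,8,9]=1  [1,2,7,8,9]=1  [2,3,7,8,9]=2  [2,6,7,8,9]=4  [3,6,7,8,9]=4  [4,5,6,8,9]=4  [5,6,7,8,9]=6
  size 6 → [0,2,3,7,8,9]=3  [0,3,6,7,8,9]=5  [1,2,3,7,8,9]=3  [1,2,6,7,8,9]=5  [2,3,6,7,8,9]=10  [2,5,6,7,8,9]=10  [3,5,6,7,8,9]=10  [4,5,6,7,8,9]=10
  size 7 → [0,1,2,3,7,8,9]=6  [0,2,3,6,7,8,9]=18  [0,3,5,6,7,8,9]=15  [1,2,3,6,7,8,9]=18  [1,2,5,6,7,8,9]=15  [2,3,5,6,7,8,9]=30  [2,4,5,6,7,8,9]=20  [3,4,5,6,7,8,9]=20
  size 8 → [0,1,2,3,6,7,8,9]=42  [0,2,3,5,6,7,8,9]=63  [0,3,4,5,6,7,8,9]=35  [1,2,3,5,6,7,8,9]=63  [1,2,4,5,6,7,8,9]=35  [2,3,4,5,6,7,8,9]=70
  first=0(p) contributes 168
  first=1(s) contributes 168
  first=4(u) contributes 168
|[w]| = 504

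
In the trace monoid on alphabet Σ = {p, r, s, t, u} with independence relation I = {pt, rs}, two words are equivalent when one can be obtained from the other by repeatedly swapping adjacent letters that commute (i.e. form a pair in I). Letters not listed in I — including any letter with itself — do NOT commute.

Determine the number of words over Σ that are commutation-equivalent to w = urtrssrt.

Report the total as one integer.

0(u) covers ∅
1(r) covers 0:u
2(t) covers 1:r
3(r) covers 2:t
4(s) covers 2:t
5(s) covers 4:s
6(r) covers 3:r
7(t) covers 5:s, 6:r
floor of heap: 0:u
completions by unplaced set U, small U first (add the entries for U minus each lowest piece of U):
  |U|=1: {7}:1
  |U|=2: {5,7}:1  {6,7}:1
  |U|=3: {3,6,7}:1  {4,5,7}:1  {5,6,7}:2
  |U|=4: {3,5,6,7}:3  {4,5,6,7}:3
  |U|=5: {3,4,5,6,7}:6
  |U|=6: {2,3,4,5,6,7}:6
  start at 0(u): 6

6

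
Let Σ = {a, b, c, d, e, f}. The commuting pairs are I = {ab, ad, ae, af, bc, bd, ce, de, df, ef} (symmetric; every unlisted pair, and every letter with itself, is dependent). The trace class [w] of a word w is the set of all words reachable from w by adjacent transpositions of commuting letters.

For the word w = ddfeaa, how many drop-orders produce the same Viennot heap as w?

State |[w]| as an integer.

0(d) covers ∅
1(d) covers 0:d
2(f) covers ∅
3(e) covers ∅
4(a) covers ∅
5(a) covers 4:a
floor of heap: 0:d, 2:f, 3:e, 4:a
completions by unplaced set U, small U first (add the entries for U minus each lowest piece of U):
  |U|=1: {1}:1  {2}:1  {3}:1  {5}:1
  |U|=2: {0,1}:1  {1,2}:2  {1,3}:2  {1,5}:2  {2,3}:2  {2,5}:2  {3,5}:2  {4,5}:1
  |U|=3: {0,1,2}:3  {0,1,3}:3  {0,1,5}:3  {1,2,3}:6  {1,2,5}:6  {1,3,5}:6  {1,4,5}:3  {2,3,5}:6  {2,4,5}:3  {3,4,5}:3
  |U|=4: {0,1,2,3}:12  {0,1,2,5}:12  {0,1,3,5}:12  {0,1,4,5}:6  {1,2,3,5}:24  {1,2,4,5}:12  {1,3,4,5}:12  {2,3,4,5}:12
  start at 0(d): 60
  start at 2(f): 30
  start at 3(e): 30
  start at 4(a): 60
sum over floor = 180

180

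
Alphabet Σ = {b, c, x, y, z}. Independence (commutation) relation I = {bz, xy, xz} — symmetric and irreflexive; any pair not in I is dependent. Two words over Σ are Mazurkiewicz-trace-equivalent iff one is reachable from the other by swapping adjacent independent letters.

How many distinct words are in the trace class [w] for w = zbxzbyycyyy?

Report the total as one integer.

#0=z has no predecessor
#1=b has no predecessor
#2=x depends on [1:b]
#3=z depends on [0:z]
#4=b depends on [2:x]
#5=y depends on [3:z, 4:b]
#6=y depends on [5:y]
#7=c depends on [6:y]
#8=y depends on [7:c]
#9=y depends on [8:y]
#10=y depends on [9:y]
sources: [0:z, 1:b]
N(rest) = Σ N(rest − s) over sources s of rest; N(one piece) = 1:
  size 1 → [10]=1
  size 2 → [9,10]=1
  size 3 → [8,9,10]=1
  size 4 → [7,8,9,10]=1
  size 5 → [6,7,8,9,10]=1
  size 6 → [5,6,7,8,9,10]=1
  size 7 → [3,5,6,7,8,9,10]=1  [4,5,6,7,8,9,10]=1
  size 8 → [0,3,5,6,7,8,9,10]=1  [2,4,5,6,7,8,9,10]=1  [3,4,5,6,7,8,9,10]=2
  size 9 → [0,3,4,5,6,7,8,9,10]=3  [1,2,4,5,6,7,8,9,10]=1  [2,3,4,5,6,7,8,9,10]=3
  first=0(z) contributes 4
  first=1(b) contributes 6
|[w]| = 10

10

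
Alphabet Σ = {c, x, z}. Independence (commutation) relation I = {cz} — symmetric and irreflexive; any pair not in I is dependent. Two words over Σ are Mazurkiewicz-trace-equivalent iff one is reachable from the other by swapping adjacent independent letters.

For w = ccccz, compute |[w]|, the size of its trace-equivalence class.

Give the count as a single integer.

5

0(c) covers ∅
1(c) covers 0:c
2(c) covers 1:c
3(c) covers 2:c
4(z) covers ∅
floor of heap: 0:c, 4:z
completions by unplaced set U, small U first (add the entries for U minus each lowest piece of U):
  |U|=1: {3}:1  {4}:1
  |U|=2: {2,3}:1  {3,4}:2
  |U|=3: {1,2,3}:1  {2,3,4}:3
  start at 0(c): 4
  start at 4(z): 1
sum over floor = 5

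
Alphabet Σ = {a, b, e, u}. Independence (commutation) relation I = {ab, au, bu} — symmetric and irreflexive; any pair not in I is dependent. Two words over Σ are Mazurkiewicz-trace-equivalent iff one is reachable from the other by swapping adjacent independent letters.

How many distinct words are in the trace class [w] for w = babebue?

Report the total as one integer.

6

0(b) covers ∅
1(a) covers ∅
2(b) covers 0:b
3(e) covers 1:a, 2:b
4(b) covers 3:e
5(u) covers 3:e
6(e) covers 4:b, 5:u
floor of heap: 0:b, 1:a
completions by unplaced set U, small U first (add the entries for U minus each lowest piece of U):
  |U|=1: {6}:1
  |U|=2: {4,6}:1  {5,6}:1
  |U|=3: {4,5,6}:2
  |U|=4: {3,4,5,6}:2
  |U|=5: {1,3,4,5,6}:2  {2,3,4,5,6}:2
  start at 0(b): 4
  start at 1(a): 2
sum over floor = 6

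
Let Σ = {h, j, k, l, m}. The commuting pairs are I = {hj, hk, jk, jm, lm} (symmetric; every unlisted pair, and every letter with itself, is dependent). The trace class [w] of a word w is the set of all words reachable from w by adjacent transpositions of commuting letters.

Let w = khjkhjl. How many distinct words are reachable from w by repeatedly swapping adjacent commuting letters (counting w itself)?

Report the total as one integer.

90

0(k) covers ∅
1(h) covers ∅
2(j) covers ∅
3(k) covers 0:k
4(h) covers 1:h
5(j) covers 2:j
6(l) covers 3:k, 4:h, 5:j
floor of heap: 0:k, 1:h, 2:j
completions by unplaced set U, small U first (add the entries for U minus each lowest piece of U):
  |U|=1: {6}:1
  |U|=2: {3,6}:1  {4,6}:1  {5,6}:1
  |U|=3: {0,3,6}:1  {1,4,6}:1  {2,5,6}:1  {3,4,6}:2  {3,5,6}:2  {4,5,6}:2
  |U|=4: {0,3,4,6}:3  {0,3,5,6}:3  {1,3,4,6}:3  {1,4,5,6}:3  {2,3,5,6}:3  {2,4,5,6}:3  {3,4,5,6}:6
  |U|=5: {0,1,3,4,6}:6  {0,2,3,5,6}:6  {0,3,4,5,6}:12  {1,2,4,5,6}:6  {1,3,4,5,6}:12  {2,3,4,5,6}:12
  start at 0(k): 30
  start at 1(h): 30
  start at 2(j): 30
sum over floor = 90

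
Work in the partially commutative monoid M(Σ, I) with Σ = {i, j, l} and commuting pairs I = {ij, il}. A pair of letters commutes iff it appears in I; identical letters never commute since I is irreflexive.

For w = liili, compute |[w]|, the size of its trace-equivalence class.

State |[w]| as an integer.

10

drop 0:l onto floor
drop 1:i onto floor
drop 2:i onto {1:i}
drop 3:l onto {0:l}
drop 4:i onto {2:i}
ground layer = {0:l, 1:i}
drop-orders for the pieces not yet dropped (sum over which currently-grounded one goes next):
  1 to go: {3} 1  {4} 1
  2 to go: {0,3} 1  {2,4} 1  {3,4} 2
  3 to go: {0,3,4} 3  {1,2,4} 1  {2,3,4} 3
  if 0:l drops first: 4 orders
  if 1:i drops first: 6 orders
heap linearizations: 10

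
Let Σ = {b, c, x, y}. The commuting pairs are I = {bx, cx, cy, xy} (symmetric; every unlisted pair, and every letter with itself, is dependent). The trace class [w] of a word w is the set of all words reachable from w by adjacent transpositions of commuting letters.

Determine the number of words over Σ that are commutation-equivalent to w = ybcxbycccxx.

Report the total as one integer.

drop 0:y onto floor
drop 1:b onto {0:y}
drop 2:c onto {1:b}
drop 3:x onto floor
drop 4:b onto {2:c}
drop 5:y onto {4:b}
drop 6:c onto {4:b}
drop 7:c onto {6:c}
drop 8:c onto {7:c}
drop 9:x onto {3:x}
drop 10:x onto {9:x}
ground layer = {0:y, 3:x}
drop-orders for the pieces not yet dropped (sum over which currently-grounded one goes next):
  1 to go: {5} 1  {8} 1  {10} 1
  2 to go: {5,8} 2  {5,10} 2  {7,8} 1  {8,10} 2  {9,10} 1
  3 to go: {3,9,10} 1  {5,7,8} 3  {5,8,10} 6  {5,9,10} 3  {6,7,8} 1  {7,8,10} 3  {8,9,10} 3
  4 to go: {3,5,9,10} 4  {3,8,9,10} 4  {5,6,7,8} 4  {5,7,8,10} 12  {5,8,9,10} 12  {6,7,8,10} 4  {7,8,9,10} 6
  5 to go: {3,5,8,9,10} 20  {3,7,8,9,10} 10  {4,5,6,7,8} 4  {5,6,7,8,10} 20  {5,7,8,9,10} 30  {6,7,8,9,10} 10
  6 to go: {2,4,5,6,7,8} 4  {3,5,7,8,9,10} 60  {3,6,7,8,9,10} 20  {4,5,6,7,8,10} 24  {5,6,7,8,9,10} 60
  7 to go: {1,2,4,5,6,7,8} 4  {2,4,5,6,7,8,10} 28  {3,5,6,7,8,9,10} 140  {4,5,6,7,8,9,10} 84
  8 to go: {0,1,2,4,5,6,7,8} 4  {1,2,4,5,6,7,8,10} 32  {2,4,5,6,7,8,9,10} 112  {3,4,5,6,7,8,9,10} 224
  9 to go: {0,1,2,4,5,6,7,8,10} 36  {1,2,4,5,6,7,8,9,10} 144  {2,3,4,5,6,7,8,9,10} 336
  if 0:y drops first: 480 orders
  if 3:x drops first: 180 orders
heap linearizations: 660

660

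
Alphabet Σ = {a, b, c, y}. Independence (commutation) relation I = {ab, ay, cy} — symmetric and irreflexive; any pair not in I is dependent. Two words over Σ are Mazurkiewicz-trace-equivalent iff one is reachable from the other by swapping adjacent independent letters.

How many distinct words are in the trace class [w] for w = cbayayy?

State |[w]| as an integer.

drop 0:c onto floor
drop 1:b onto {0:c}
drop 2:a onto {0:c}
drop 3:y onto {1:b}
drop 4:a onto {2:a}
drop 5:y onto {3:y}
drop 6:y onto {5:y}
ground layer = {0:c}
drop-orders for the pieces not yet dropped (sum over which currently-grounded one goes next):
  1 to go: {4} 1  {6} 1
  2 to go: {2,4} 1  {4,6} 2  {5,6} 1
  3 to go: {2,4,6} 3  {3,5,6} 1  {4,5,6} 3
  4 to go: {1,3,5,6} 1  {2,4,5,6} 6  {3,4,5,6} 4
  5 to go: {1,3,4,5,6} 5  {2,3,4,5,6} 10
  if 0:c drops first: 15 orders

15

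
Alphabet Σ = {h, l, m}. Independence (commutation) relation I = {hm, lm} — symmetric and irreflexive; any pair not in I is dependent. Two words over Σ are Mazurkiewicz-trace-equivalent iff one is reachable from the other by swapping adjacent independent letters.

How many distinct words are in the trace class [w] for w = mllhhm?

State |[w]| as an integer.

piece 0:m — minimal
piece 1:l — minimal
piece 2:l rests on {1:l}
piece 3:h rests on {2:l}
piece 4:h rests on {3:h}
piece 5:m rests on {0:m}
minimal pieces: {0:m, 1:l}
ways to finish when only these pieces remain (= sum over removing one remaining piece with nothing left below it):
  1 left: {4}→1  {5}→1
  2 left: {0,5}→1  {3,4}→1  {4,5}→2
  3 left: {0,4,5}→3  {2,3,4}→1  {3,4,5}→3
  4 left: {0,3,4,5}→6  {1,2,3,4}→1  {2,3,4,5}→4
  placing 0:m first → 5 extensions
  placing 1:l first → 10 extensions
total linear extensions = 15

15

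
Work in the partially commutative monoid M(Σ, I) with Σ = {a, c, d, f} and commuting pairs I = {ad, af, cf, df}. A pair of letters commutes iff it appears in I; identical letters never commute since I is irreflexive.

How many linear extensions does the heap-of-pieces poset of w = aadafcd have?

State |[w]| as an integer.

28

piece 0:a — minimal
piece 1:a rests on {0:a}
piece 2:d — minimal
piece 3:a rests on {1:a}
piece 4:f — minimal
piece 5:c rests on {2:d, 3:a}
piece 6:d rests on {5:c}
minimal pieces: {0:a, 2:d, 4:f}
ways to finish when only these pieces remain (= sum over removing one remaining piece with nothing left below it):
  1 left: {4}→1  {6}→1
  2 left: {4,6}→2  {5,6}→1
  3 left: {2,5,6}→1  {3,5,6}→1  {4,5,6}→3
  4 left: {1,3,5,6}→1  {2,3,5,6}→2  {2,4,5,6}→4  {3,4,5,6}→4
  5 left: {0,1,3,5,6}→1  {1,2,3,5,6}→3  {1,3,4,5,6}→5  {2,3,4,5,6}→10
  placing 0:a first → 18 extensions
  placing 2:d first → 6 extensions
  placing 4:f first → 4 extensions
total linear extensions = 28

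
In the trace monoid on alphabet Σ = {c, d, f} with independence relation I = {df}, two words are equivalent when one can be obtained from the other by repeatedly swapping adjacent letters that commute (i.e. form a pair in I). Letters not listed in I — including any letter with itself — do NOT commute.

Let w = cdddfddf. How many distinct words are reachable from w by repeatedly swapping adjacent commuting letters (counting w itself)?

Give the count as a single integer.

#0=c has no predecessor
#1=d depends on [0:c]
#2=d depends on [1:d]
#3=d depends on [2:d]
#4=f depends on [0:c]
#5=d depends on [3:d]
#6=d depends on [5:d]
#7=f depends on [4:f]
sources: [0:c]
N(rest) = Σ N(rest − s) over sources s of rest; N(one piece) = 1:
  size 1 → [6]=1  [7]=1
  size 2 → [4,7]=1  [5,6]=1  [6,7]=2
  size 3 → [3,5,6]=1  [4,6,7]=3  [5,6,7]=3
  size 4 → [2,3,5,6]=1  [3,5,6,7]=4  [4,5,6,7]=6
  size 5 → [1,2,3,5,6]=1  [2,3,5,6,7]=5  [3,4,5,6,7]=10
  size 6 → [1,2,3,5,6,7]=6  [2,3,4,5,6,7]=15
  first=0(c) contributes 21

21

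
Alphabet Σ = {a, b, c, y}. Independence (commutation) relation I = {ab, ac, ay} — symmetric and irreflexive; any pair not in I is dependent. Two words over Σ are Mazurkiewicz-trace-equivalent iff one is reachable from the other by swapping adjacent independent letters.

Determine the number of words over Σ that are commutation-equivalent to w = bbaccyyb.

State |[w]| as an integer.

piece 0:b — minimal
piece 1:b rests on {0:b}
piece 2:a — minimal
piece 3:c rests on {1:b}
piece 4:c rests on {3:c}
piece 5:y rests on {4:c}
piece 6:y rests on {5:y}
piece 7:b rests on {6:y}
minimal pieces: {0:b, 2:a}
ways to finish when only these pieces remain (= sum over removing one remaining piece with nothing left below it):
  1 left: {2}→1  {7}→1
  2 left: {2,7}→2  {6,7}→1
  3 left: {2,6,7}→3  {5,6,7}→1
  4 left: {2,5,6,7}→4  {4,5,6,7}→1
  5 left: {2,4,5,6,7}→5  {3,4,5,6,7}→1
  6 left: {1,3,4,5,6,7}→1  {2,3,4,5,6,7}→6
  placing 0:b first → 7 extensions
  placing 2:a first → 1 extensions
total linear extensions = 8

8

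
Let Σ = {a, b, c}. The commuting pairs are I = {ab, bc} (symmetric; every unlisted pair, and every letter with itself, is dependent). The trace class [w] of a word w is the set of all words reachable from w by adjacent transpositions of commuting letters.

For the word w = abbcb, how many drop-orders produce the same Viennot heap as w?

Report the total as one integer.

10

#0=a has no predecessor
#1=b has no predecessor
#2=b depends on [1:b]
#3=c depends on [0:a]
#4=b depends on [2:b]
sources: [0:a, 1:b]
N(rest) = Σ N(rest − s) over sources s of rest; N(one piece) = 1:
  size 1 → [3]=1  [4]=1
  size 2 → [0,3]=1  [2,4]=1  [3,4]=2
  size 3 → [0,3,4]=3  [1,2,4]=1  [2,3,4]=3
  first=0(a) contributes 4
  first=1(b) contributes 6
|[w]| = 10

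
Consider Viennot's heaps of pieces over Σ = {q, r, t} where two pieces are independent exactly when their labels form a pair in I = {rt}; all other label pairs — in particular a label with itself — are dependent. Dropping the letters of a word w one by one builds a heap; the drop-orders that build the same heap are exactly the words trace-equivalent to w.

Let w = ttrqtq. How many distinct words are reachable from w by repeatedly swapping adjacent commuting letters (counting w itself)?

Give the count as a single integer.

3

piece 0:t — minimal
piece 1:t rests on {0:t}
piece 2:r — minimal
piece 3:q rests on {1:t, 2:r}
piece 4:t rests on {3:q}
piece 5:q rests on {4:t}
minimal pieces: {0:t, 2:r}
ways to finish when only these pieces remain (= sum over removing one remaining piece with nothing left below it):
  1 left: {5}→1
  2 left: {4,5}→1
  3 left: {3,4,5}→1
  4 left: {1,3,4,5}→1  {2,3,4,5}→1
  placing 0:t first → 2 extensions
  placing 2:r first → 1 extensions
total linear extensions = 3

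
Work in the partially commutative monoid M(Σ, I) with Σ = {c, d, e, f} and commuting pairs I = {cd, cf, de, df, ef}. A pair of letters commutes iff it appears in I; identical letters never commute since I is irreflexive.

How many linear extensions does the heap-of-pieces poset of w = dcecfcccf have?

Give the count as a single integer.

252

piece 0:d — minimal
piece 1:c — minimal
piece 2:e rests on {1:c}
piece 3:c rests on {2:e}
piece 4:f — minimal
piece 5:c rests on {3:c}
piece 6:c rests on {5:c}
piece 7:c rests on {6:c}
piece 8:f rests on {4:f}
minimal pieces: {0:d, 1:c, 4:f}
ways to finish when only these pieces remain (= sum over removing one remaining piece with nothing left below it):
  1 left: {0}→1  {7}→1  {8}→1
  2 left: {0,7}→2  {0,8}→2  {4,8}→1  {6,7}→1  {7,8}→2
  3 left: {0,4,8}→3  {0,6,7}→3  {0,7,8}→6  {4,7,8}→3  {5,6,7}→1  {6,7,8}→3
  4 left: {0,4,7,8}→12  {0,5,6,7}→4  {0,6,7,8}→12  {3,5,6,7}→1  {4,6,7,8}→6  {5,6,7,8}→4
  5 left: {0,3,5,6,7}→5  {0,4,6,7,8}→30  {0,5,6,7,8}→20  {2,3,5,6,7}→1  {3,5,6,7,8}→5  {4,5,6,7,8}→10
  6 left: {0,2,3,5,6,7}→6  {0,3,5,6,7,8}→30  {0,4,5,6,7,8}→60  {1,2,3,5,6,7}→1  {2,3,5,6,7,8}→6  {3,4,5,6,7,8}→15
  7 left: {0,1,2,3,5,6,7}→7  {0,2,3,5,6,7,8}→42  {0,3,4,5,6,7,8}→105  {1,2,3,5,6,7,8}→7  {2,3,4,5,6,7,8}→21
  placing 0:d first → 28 extensions
  placing 1:c first → 168 extensions
  placing 4:f first → 56 extensions
total linear extensions = 252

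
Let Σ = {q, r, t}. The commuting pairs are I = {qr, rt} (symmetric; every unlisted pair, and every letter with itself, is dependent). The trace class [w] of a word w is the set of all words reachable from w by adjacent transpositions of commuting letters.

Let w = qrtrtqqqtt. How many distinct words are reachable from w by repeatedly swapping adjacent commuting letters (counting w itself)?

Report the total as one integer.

45

0(q) covers ∅
1(r) covers ∅
2(t) covers 0:q
3(r) covers 1:r
4(t) covers 2:t
5(q) covers 4:t
6(q) covers 5:q
7(q) covers 6:q
8(t) covers 7:q
9(t) covers 8:t
floor of heap: 0:q, 1:r
completions by unplaced set U, small U first (add the entries for U minus each lowest piece of U):
  |U|=1: {3}:1  {9}:1
  |U|=2: {1,3}:1  {3,9}:2  {8,9}:1
  |U|=3: {1,3,9}:3  {3,8,9}:3  {7,8,9}:1
  |U|=4: {1,3,8,9}:6  {3,7,8,9}:4  {6,7,8,9}:1
  |U|=5: {1,3,7,8,9}:10  {3,6,7,8,9}:5  {5,6,7,8,9}:1
  |U|=6: {1,3,6,7,8,9}:15  {3,5,6,7,8,9}:6  {4,5,6,7,8,9}:1
  |U|=7: {1,3,5,6,7,8,9}:21  {2,4,5,6,7,8,9}:1  {3,4,5,6,7,8,9}:7
  |U|=8: {0,2,4,5,6,7,8,9}:1  {1,3,4,5,6,7,8,9}:28  {2,3,4,5,6,7,8,9}:8
  start at 0(q): 36
  start at 1(r): 9
sum over floor = 45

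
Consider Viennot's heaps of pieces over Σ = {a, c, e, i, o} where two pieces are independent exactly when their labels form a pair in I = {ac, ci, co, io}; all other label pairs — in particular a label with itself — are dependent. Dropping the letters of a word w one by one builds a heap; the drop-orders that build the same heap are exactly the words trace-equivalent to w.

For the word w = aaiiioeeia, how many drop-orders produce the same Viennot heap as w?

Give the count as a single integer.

4

#0=a has no predecessor
#1=a depends on [0:a]
#2=i depends on [1:a]
#3=i depends on [2:i]
#4=i depends on [3:i]
#5=o depends on [1:a]
#6=e depends on [4:i, 5:o]
#7=e depends on [6:e]
#8=i depends on [7:e]
#9=a depends on [8:i]
sources: [0:a]
N(rest) = Σ N(rest − s) over sources s of rest; N(one piece) = 1:
  size 1 → [9]=1
  size 2 → [8,9]=1
  size 3 → [7,8,9]=1
  size 4 → [6,7,8,9]=1
  size 5 → [4,6,7,8,9]=1  [5,6,7,8,9]=1
  size 6 → [3,4,6,7,8,9]=1  [4,5,6,7,8,9]=2
  size 7 → [2,3,4,6,7,8,9]=1  [3,4,5,6,7,8,9]=3
  size 8 → [2,3,4,5,6,7,8,9]=4
  first=0(a) contributes 4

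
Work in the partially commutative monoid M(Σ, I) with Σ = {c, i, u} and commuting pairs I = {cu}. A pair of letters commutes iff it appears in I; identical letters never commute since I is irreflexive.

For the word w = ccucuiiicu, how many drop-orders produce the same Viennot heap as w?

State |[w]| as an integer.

20

0(c) covers ∅
1(c) covers 0:c
2(u) covers ∅
3(c) covers 1:c
4(u) covers 2:u
5(i) covers 3:c, 4:u
6(i) covers 5:i
7(i) covers 6:i
8(c) covers 7:i
9(u) covers 7:i
floor of heap: 0:c, 2:u
completions by unplaced set U, small U first (add the entries for U minus each lowest piece of U):
  |U|=1: {8}:1  {9}:1
  |U|=2: {8,9}:2
  |U|=3: {7,8,9}:2
  |U|=4: {6,7,8,9}:2
  |U|=5: {5,6,7,8,9}:2
  |U|=6: {3,5,6,7,8,9}:2  {4,5,6,7,8,9}:2
  |U|=7: {1,3,5,6,7,8,9}:2  {2,4,5,6,7,8,9}:2  {3,4,5,6,7,8,9}:4
  |U|=8: {0,1,3,5,6,7,8,9}:2  {1,3,4,5,6,7,8,9}:6  {2,3,4,5,6,7,8,9}:6
  start at 0(c): 12
  start at 2(u): 8
sum over floor = 20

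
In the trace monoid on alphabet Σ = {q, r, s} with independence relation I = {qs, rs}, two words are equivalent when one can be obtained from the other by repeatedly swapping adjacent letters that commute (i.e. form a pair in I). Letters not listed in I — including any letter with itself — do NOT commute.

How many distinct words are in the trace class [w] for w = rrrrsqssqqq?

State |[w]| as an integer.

drop 0:r onto floor
drop 1:r onto {0:r}
drop 2:r onto {1:r}
drop 3:r onto {2:r}
drop 4:s onto floor
drop 5:q onto {3:r}
drop 6:s onto {4:s}
drop 7:s onto {6:s}
drop 8:q onto {5:q}
drop 9:q onto {8:q}
drop 10:q onto {9:q}
ground layer = {0:r, 4:s}
drop-orders for the pieces not yet dropped (sum over which currently-grounded one goes next):
  1 to go: {7} 1  {10} 1
  2 to go: {6,7} 1  {7,10} 2  {9,10} 1
  3 to go: {4,6,7} 1  {6,7,10} 3  {7,9,10} 3  {8,9,10} 1
  4 to go: {4,6,7,10} 4  {5,8,9,10} 1  {6,7,9,10} 6  {7,8,9,10} 4
  5 to go: {3,5,8,9,10} 1  {4,6,7,9,10} 10  {5,7,8,9,10} 5  {6,7,8,9,10} 10
  6 to go: {2,3,5,8,9,10} 1  {3,5,7,8,9,10} 6  {4,6,7,8,9,10} 20  {5,6,7,8,9,10} 15
  7 to go: {1,2,3,5,8,9,10} 1  {2,3,5,7,8,9,10} 7  {3,5,6,7,8,9,10} 21  {4,5,6,7,8,9,10} 35
  8 to go: {0,1,2,3,5,8,9,10} 1  {1,2,3,5,7,8,9,10} 8  {2,3,5,6,7,8,9,10} 28  {3,4,5,6,7,8,9,10} 56
  9 to go: {0,1,2,3,5,7,8,9,10} 9  {1,2,3,5,6,7,8,9,10} 36  {2,3,4,5,6,7,8,9,10} 84
  if 0:r drops first: 120 orders
  if 4:s drops first: 45 orders
heap linearizations: 165

165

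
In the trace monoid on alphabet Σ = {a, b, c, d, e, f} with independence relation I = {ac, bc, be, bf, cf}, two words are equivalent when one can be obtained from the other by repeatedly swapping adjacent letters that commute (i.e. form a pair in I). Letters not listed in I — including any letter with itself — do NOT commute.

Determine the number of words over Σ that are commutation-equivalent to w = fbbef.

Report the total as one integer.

#0=f has no predecessor
#1=b has no predecessor
#2=b depends on [1:b]
#3=e depends on [0:f]
#4=f depends on [3:e]
sources: [0:f, 1:b]
N(rest) = Σ N(rest − s) over sources s of rest; N(one piece) = 1:
  size 1 → [2]=1  [4]=1
  size 2 → [1,2]=1  [2,4]=2  [3,4]=1
  size 3 → [0,3,4]=1  [1,2,4]=3  [2,3,4]=3
  first=0(f) contributes 6
  first=1(b) contributes 4
|[w]| = 10

10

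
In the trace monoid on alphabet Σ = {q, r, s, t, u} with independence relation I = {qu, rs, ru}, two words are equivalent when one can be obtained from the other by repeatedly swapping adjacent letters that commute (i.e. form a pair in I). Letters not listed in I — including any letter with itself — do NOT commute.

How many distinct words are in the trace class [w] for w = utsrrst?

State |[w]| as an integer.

#0=u has no predecessor
#1=t depends on [0:u]
#2=s depends on [1:t]
#3=r depends on [1:t]
#4=r depends on [3:r]
#5=s depends on [2:s]
#6=t depends on [4:r, 5:s]
sources: [0:u]
N(rest) = Σ N(rest − s) over sources s of rest; N(one piece) = 1:
  size 1 → [6]=1
  size 2 → [4,6]=1  [5,6]=1
  size 3 → [2,5,6]=1  [3,4,6]=1  [4,5,6]=2
  size 4 → [2,4,5,6]=3  [3,4,5,6]=3
  size 5 → [2,3,4,5,6]=6
  first=0(u) contributes 6

6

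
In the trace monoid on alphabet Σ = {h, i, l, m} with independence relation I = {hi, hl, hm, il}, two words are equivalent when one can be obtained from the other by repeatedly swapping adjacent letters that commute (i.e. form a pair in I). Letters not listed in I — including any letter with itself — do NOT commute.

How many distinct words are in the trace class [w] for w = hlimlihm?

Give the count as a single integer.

112

piece 0:h — minimal
piece 1:l — minimal
piece 2:i — minimal
piece 3:m rests on {1:l, 2:i}
piece 4:l rests on {3:m}
piece 5:i rests on {3:m}
piece 6:h rests on {0:h}
piece 7:m rests on {4:l, 5:i}
minimal pieces: {0:h, 1:l, 2:i}
ways to finish when only these pieces remain (= sum over removing one remaining piece with nothing left below it):
  1 left: {6}→1  {7}→1
  2 left: {0,6}→1  {4,7}→1  {5,7}→1  {6,7}→2
  3 left: {0,6,7}→3  {4,5,7}→2  {4,6,7}→3  {5,6,7}→3
  4 left: {0,4,6,7}→6  {0,5,6,7}→6  {3,4,5,7}→2  {4,5,6,7}→8
  5 left: {0,4,5,6,7}→20  {1,3,4,5,7}→2  {2,3,4,5,7}→2  {3,4,5,6,7}→10
  6 left: {0,3,4,5,6,7}→30  {1,2,3,4,5,7}→4  {1,3,4,5,6,7}→12  {2,3,4,5,6,7}→12
  placing 0:h first → 28 extensions
  placing 1:l first → 42 extensions
  placing 2:i first → 42 extensions
total linear extensions = 112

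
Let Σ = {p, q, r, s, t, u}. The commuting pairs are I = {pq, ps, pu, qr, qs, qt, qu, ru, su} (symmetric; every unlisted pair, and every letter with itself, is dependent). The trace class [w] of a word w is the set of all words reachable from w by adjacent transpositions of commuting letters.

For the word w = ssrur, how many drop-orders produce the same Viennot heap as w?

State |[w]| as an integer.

0(s) covers ∅
1(s) covers 0:s
2(r) covers 1:s
3(u) covers ∅
4(r) covers 2:r
floor of heap: 0:s, 3:u
completions by unplaced set U, small U first (add the entries for U minus each lowest piece of U):
  |U|=1: {3}:1  {4}:1
  |U|=2: {2,4}:1  {3,4}:2
  |U|=3: {1,2,4}:1  {2,3,4}:3
  start at 0(s): 4
  start at 3(u): 1
sum over floor = 5

5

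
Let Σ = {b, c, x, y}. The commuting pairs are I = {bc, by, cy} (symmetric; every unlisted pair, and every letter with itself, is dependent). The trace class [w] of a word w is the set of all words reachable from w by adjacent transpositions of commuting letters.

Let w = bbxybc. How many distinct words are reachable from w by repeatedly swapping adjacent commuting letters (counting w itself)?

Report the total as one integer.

6

drop 0:b onto floor
drop 1:b onto {0:b}
drop 2:x onto {1:b}
drop 3:y onto {2:x}
drop 4:b onto {2:x}
drop 5:c onto {2:x}
ground layer = {0:b}
drop-orders for the pieces not yet dropped (sum over which currently-grounded one goes next):
  1 to go: {3} 1  {4} 1  {5} 1
  2 to go: {3,4} 2  {3,5} 2  {4,5} 2
  3 to go: {3,4,5} 6
  4 to go: {2,3,4,5} 6
  if 0:b drops first: 6 orders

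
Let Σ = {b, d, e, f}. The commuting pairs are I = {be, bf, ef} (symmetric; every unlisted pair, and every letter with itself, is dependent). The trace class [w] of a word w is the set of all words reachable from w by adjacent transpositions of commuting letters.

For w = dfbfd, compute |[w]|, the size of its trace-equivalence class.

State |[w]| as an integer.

0(d) covers ∅
1(f) covers 0:d
2(b) covers 0:d
3(f) covers 1:f
4(d) covers 2:b, 3:f
floor of heap: 0:d
completions by unplaced set U, small U first (add the entries for U minus each lowest piece of U):
  |U|=1: {4}:1
  |U|=2: {2,4}:1  {3,4}:1
  |U|=3: {1,3,4}:1  {2,3,4}:2
  start at 0(d): 3

3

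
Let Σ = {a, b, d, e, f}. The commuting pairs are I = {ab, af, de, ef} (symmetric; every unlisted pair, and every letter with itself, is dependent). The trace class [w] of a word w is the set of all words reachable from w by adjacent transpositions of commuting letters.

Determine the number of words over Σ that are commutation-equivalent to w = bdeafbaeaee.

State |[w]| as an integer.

#0=b has no predecessor
#1=d depends on [0:b]
#2=e depends on [0:b]
#3=a depends on [1:d, 2:e]
#4=f depends on [1:d]
#5=b depends on [2:e, 4:f]
#6=a depends on [3:a]
#7=e depends on [5:b, 6:a]
#8=a depends on [7:e]
#9=e depends on [8:a]
#10=e depends on [9:e]
sources: [0:b]
N(rest) = Σ N(rest − s) over sources s of rest; N(one piece) = 1:
  size 1 → [10]=1
  size 2 → [9,10]=1
  size 3 → [8,9,10]=1
  size 4 → [7,8,9,10]=1
  size 5 → [5,7,8,9,10]=1  [6,7,8,9,10]=1
  size 6 → [3,6,7,8,9,10]=1  [4,5,7,8,9,10]=1  [5,6,7,8,9,10]=2
  size 7 → [3,5,6,7,8,9,10]=3  [4,5,6,7,8,9,10]=3
  size 8 → [2,3,5,6,7,8,9,10]=3  [3,4,5,6,7,8,9,10]=6
  size 9 → [1,3,4,5,6,7,8,9,10]=6  [2,3,4,5,6,7,8,9,10]=9
  first=0(b) contributes 15

15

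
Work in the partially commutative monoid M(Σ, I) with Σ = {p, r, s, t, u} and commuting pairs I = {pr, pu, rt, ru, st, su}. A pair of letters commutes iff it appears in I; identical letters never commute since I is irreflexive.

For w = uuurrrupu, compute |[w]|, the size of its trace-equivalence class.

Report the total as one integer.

504

drop 0:u onto floor
drop 1:u onto {0:u}
drop 2:u onto {1:u}
drop 3:r onto floor
drop 4:r onto {3:r}
drop 5:r onto {4:r}
drop 6:u onto {2:u}
drop 7:p onto floor
drop 8:u onto {6:u}
ground layer = {0:u, 3:r, 7:p}
drop-orders for the pieces not yet dropped (sum over which currently-grounded one goes next):
  1 to go: {5} 1  {7} 1  {8} 1
  2 to go: {4,5} 1  {5,7} 2  {5,8} 2  {6,8} 1  {7,8} 2
  3 to go: {2,6,8} 1  {3,4,5} 1  {4,5,7} 3  {4,5,8} 3  {5,6,8} 3  {5,7,8} 6  {6,7,8} 3
  4 to go: {1,2,6,8} 1  {2,5,6,8} 4  {2,6,7,8} 4  {3,4,5,7} 4  {3,4,5,8} 4  {4,5,6,8} 6  {4,5,7,8} 12  {5,6,7,8} 12
  5 to go: {0,1,2,6,8} 1  {1,2,5,6,8} 5  {1,2,6,7,8} 5  {2,4,5,6,8} 10  {2,5,6,7,8} 20  {3,4,5,6,8} 10  {3,4,5,7,8} 20  {4,5,6,7,8} 30
  6 to go: {0,1,2,5,6,8} 6  {0,1,2,6,7,8} 6  {1,2,4,5,6,8} 15  {1,2,5,6,7,8} 30  {2,3,4,5,6,8} 20  {2,4,5,6,7,8} 60  {3,4,5,6,7,8} 60
  7 to go: {0,1,2,4,5,6,8} 21  {0,1,2,5,6,7,8} 42  {1,2,3,4,5,6,8} 35  {1,2,4,5,6,7,8} 105  {2,3,4,5,6,7,8} 140
  if 0:u drops first: 280 orders
  if 3:r drops first: 168 orders
  if 7:p drops first: 56 orders
heap linearizations: 504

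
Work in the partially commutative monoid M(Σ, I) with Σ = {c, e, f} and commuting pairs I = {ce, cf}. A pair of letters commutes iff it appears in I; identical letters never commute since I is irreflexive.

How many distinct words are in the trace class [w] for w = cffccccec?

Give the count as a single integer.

drop 0:c onto floor
drop 1:f onto floor
drop 2:f onto {1:f}
drop 3:c onto {0:c}
drop 4:c onto {3:c}
drop 5:c onto {4:c}
drop 6:c onto {5:c}
drop 7:e onto {2:f}
drop 8:c onto {6:c}
ground layer = {0:c, 1:f}
drop-orders for the pieces not yet dropped (sum over which currently-grounded one goes next):
  1 to go: {7} 1  {8} 1
  2 to go: {2,7} 1  {6,8} 1  {7,8} 2
  3 to go: {1,2,7} 1  {2,7,8} 3  {5,6,8} 1  {6,7,8} 3
  4 to go: {1,2,7,8} 4  {2,6,7,8} 6  {4,5,6,8} 1  {5,6,7,8} 4
  5 to go: {1,2,6,7,8} 10  {2,5,6,7,8} 10  {3,4,5,6,8} 1  {4,5,6,7,8} 5
  6 to go: {0,3,4,5,6,8} 1  {1,2,5,6,7,8} 20  {2,4,5,6,7,8} 15  {3,4,5,6,7,8} 6
  7 to go: {0,3,4,5,6,7,8} 7  {1,2,4,5,6,7,8} 35  {2,3,4,5,6,7,8} 21
  if 0:c drops first: 56 orders
  if 1:f drops first: 28 orders
heap linearizations: 84

84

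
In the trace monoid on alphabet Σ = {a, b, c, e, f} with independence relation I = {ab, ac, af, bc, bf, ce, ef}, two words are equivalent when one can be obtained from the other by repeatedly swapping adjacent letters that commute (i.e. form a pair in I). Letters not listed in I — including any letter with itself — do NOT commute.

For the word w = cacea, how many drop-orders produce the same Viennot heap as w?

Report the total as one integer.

piece 0:c — minimal
piece 1:a — minimal
piece 2:c rests on {0:c}
piece 3:e rests on {1:a}
piece 4:a rests on {3:e}
minimal pieces: {0:c, 1:a}
ways to finish when only these pieces remain (= sum over removing one remaining piece with nothing left below it):
  1 left: {2}→1  {4}→1
  2 left: {0,2}→1  {2,4}→2  {3,4}→1
  3 left: {0,2,4}→3  {1,3,4}→1  {2,3,4}→3
  placing 0:c first → 4 extensions
  placing 1:a first → 6 extensions
total linear extensions = 10

10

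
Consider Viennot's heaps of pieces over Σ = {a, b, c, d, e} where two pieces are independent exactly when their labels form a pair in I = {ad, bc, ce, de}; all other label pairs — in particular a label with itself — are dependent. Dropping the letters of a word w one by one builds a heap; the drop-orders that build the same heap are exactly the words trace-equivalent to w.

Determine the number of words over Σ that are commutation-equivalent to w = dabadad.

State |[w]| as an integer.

12

piece 0:d — minimal
piece 1:a — minimal
piece 2:b rests on {0:d, 1:a}
piece 3:a rests on {2:b}
piece 4:d rests on {2:b}
piece 5:a rests on {3:a}
piece 6:d rests on {4:d}
minimal pieces: {0:d, 1:a}
ways to finish when only these pieces remain (= sum over removing one remaining piece with nothing left below it):
  1 left: {5}→1  {6}→1
  2 left: {3,5}→1  {4,6}→1  {5,6}→2
  3 left: {3,5,6}→3  {4,5,6}→3
  4 left: {3,4,5,6}→6
  5 left: {2,3,4,5,6}→6
  placing 0:d first → 6 extensions
  placing 1:a first → 6 extensions
total linear extensions = 12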